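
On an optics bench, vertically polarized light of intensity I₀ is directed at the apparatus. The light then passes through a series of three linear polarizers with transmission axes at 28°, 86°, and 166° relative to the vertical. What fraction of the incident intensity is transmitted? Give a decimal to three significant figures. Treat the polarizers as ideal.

≈ 0.00660 I₀

I₁ = I₀ cos²(28° − 0°) = I₀ cos²(28°) = 0.7796 I₀.
I₂ = I₁ cos²(86° − 28°) = 0.7796 I₀ · cos²(58°) = 0.2189 I₀.
I₃ = I₂ cos²(166° − 86°) = 0.2189 I₀ · cos²(80°) = 0.006601 I₀.
Transmitted fraction = 0.006601.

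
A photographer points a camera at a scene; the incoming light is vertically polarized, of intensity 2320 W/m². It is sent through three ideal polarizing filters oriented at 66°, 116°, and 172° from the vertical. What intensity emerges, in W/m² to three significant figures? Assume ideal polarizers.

I ≈ 49.6 W/m²

I₁ = 2320 W/m² · cos²(66°) = 383.8 W/m².
I₂ = I₁ · cos²(50°) = 383.8 · 0.4132 = 158.6 W/m².
I₃ = I₂ · cos²(56°) = 158.6 · 0.3127 = 49.59 W/m².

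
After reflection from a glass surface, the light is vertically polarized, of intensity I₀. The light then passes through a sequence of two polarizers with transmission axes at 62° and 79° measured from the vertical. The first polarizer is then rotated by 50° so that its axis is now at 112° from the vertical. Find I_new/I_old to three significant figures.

I_new/I_old ≈ 0.490

Before rotation:
By Malus's law, I₁ = I₀ cos²(62° − 0°) = I₀ cos²(62°) = 0.2204 I₀.
I₂ = I₁ cos²(79° − 62°) = 0.2204 I₀ · cos²(17°) = 0.2016 I₀.
After rotation:
I₁ = I₀ cos²(112° − 0°) = I₀ cos²(68°) = 0.1403 I₀.
I₂ = I₁ cos²(79° − 112°) = 0.1403 I₀ · cos²(33°) = 0.0987 I₀.
Ratio = 0.0987 / 0.2016 = 0.4897.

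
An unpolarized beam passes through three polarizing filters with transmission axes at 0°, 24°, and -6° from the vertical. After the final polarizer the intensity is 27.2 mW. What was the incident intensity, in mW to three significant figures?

Unpolarized light through the first polarizer → I₁ = ½ I₀, now polarized at 0°.
I₂ = I₁ cos²(24° − 0°) = 0.5 I₀ · cos²(24°) = 0.4173 I₀.
I₃ = I₂ cos²(-6° − 24°) = 0.4173 I₀ · cos²(30°) = 0.313 I₀.
So 27.2 mW = 0.313 I₀, giving I₀ = 27.2/0.313 = 86.91 mW.

I₀ ≈ 86.9 mW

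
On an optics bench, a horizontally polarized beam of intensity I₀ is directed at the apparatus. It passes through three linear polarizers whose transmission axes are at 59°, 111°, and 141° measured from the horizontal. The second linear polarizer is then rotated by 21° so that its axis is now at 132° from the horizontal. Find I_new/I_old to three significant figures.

Before rotation:
I₁ = I₀ cos²(59° − 0°) = I₀ cos²(59°) = 0.2653 I₀.
I₂ = I₁ cos²(111° − 59°) = 0.2653 I₀ · cos²(52°) = 0.1005 I₀.
I₃ = I₂ cos²(141° − 111°) = 0.1005 I₀ · cos²(30°) = 0.07541 I₀.
After rotation:
I₁ = I₀ cos²(59° − 0°) = I₀ cos²(59°) = 0.2653 I₀.
I₂ = I₁ cos²(132° − 59°) = 0.2653 I₀ · cos²(73°) = 0.02268 I₀.
I₃ = I₂ cos²(141° − 132°) = 0.02268 I₀ · cos²(9°) = 0.02212 I₀.
Ratio = 0.02212 / 0.07541 = 0.2933.

I_new/I_old ≈ 0.293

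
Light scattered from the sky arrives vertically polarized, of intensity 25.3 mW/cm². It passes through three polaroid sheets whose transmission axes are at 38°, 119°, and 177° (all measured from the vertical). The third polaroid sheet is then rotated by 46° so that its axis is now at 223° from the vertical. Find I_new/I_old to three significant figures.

Before rotation:
I₁ = I₀ cos²(38° − 0°) = I₀ cos²(38°) = 0.621 I₀.
I₂ = I₁ cos²(119° − 38°) = 0.621 I₀ · cos²(81°) = 0.0152 I₀.
I₃ = I₂ cos²(177° − 119°) = 0.0152 I₀ · cos²(58°) = 0.004267 I₀.
After rotation:
I₁ = I₀ cos²(38° − 0°) = I₀ cos²(38°) = 0.621 I₀.
I₂ = I₁ cos²(119° − 38°) = 0.621 I₀ · cos²(81°) = 0.0152 I₀.
Angle between axes 2 and 3: 76°. I₃ = 0.0152 I₀ · cos²(76°) = 0.0008894 I₀.
Ratio = 0.0008894 / 0.004267 = 0.2084.

I_new/I_old ≈ 0.208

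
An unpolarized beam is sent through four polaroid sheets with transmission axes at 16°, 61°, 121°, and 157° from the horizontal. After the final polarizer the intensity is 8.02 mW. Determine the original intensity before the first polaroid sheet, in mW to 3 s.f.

Unpolarized light through the first polarizer → I₁ = ½ I₀, now polarized at 16°.
I₂ = I₁ cos²(61° − 16°) = 0.5 I₀ · cos²(45°) = 0.25 I₀.
I₃ = I₂ cos²(121° − 61°) = 0.25 I₀ · cos²(60°) = 0.0625 I₀.
I₄ = I₃ cos²(157° − 121°) = 0.0625 I₀ · cos²(36°) = 0.04091 I₀.
So 8.02 mW = 0.04091 I₀, giving I₀ = 8.02/0.04091 = 196.1 mW.

I₀ ≈ 196 mW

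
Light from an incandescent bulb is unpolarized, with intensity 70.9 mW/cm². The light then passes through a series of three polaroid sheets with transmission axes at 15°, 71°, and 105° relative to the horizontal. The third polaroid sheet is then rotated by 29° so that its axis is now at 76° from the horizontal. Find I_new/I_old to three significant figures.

Before rotation:
Unpolarized light through the first polarizer → I₁ = ½ I₀, now polarized at 15°.
I₂ = I₁ cos²(71° − 15°) = 0.5 I₀ · cos²(56°) = 0.1563 I₀.
I₃ = I₂ cos²(105° − 71°) = 0.1563 I₀ · cos²(34°) = 0.1075 I₀.
After rotation:
Unpolarized light through the first polarizer → I₁ = ½ I₀, now polarized at 15°.
I₂ = I₁ cos²(71° − 15°) = 0.5 I₀ · cos²(56°) = 0.1563 I₀.
I₃ = I₂ cos²(76° − 71°) = 0.1563 I₀ · cos²(5°) = 0.1552 I₀.
Ratio = 0.1552 / 0.1075 = 1.444.

I_new/I_old ≈ 1.44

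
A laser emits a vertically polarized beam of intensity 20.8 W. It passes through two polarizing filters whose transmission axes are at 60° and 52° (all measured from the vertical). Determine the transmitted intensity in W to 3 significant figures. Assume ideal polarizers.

I ≈ 5.10 W

By Malus's law, I₁ = 20.8 W · cos²(60°) = 5.2 W.
I₂ = I₁ · cos²(8°) = 5.2 · 0.9806 = 5.099 W.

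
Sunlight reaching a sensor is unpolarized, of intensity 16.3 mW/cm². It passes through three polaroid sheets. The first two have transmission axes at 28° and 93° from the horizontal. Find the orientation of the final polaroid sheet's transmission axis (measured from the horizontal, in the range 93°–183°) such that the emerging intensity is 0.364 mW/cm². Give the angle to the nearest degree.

Unpolarized light through the first polarizer → I₁ = ½ I₀, now polarized at 28°.
I₂ = I₁ cos²(93° − 28°) = 0.5 I₀ · cos²(65°) = 0.0893 I₀.
Target fraction: 0.364 / 16.3 mW/cm² = 0.02233 of I₀.
Need I₃/I₀ = 0.02233, so cos²(θ − 93°) = 0.02233 / 0.0893 = 0.2501.
θ − 93° = arccos(√0.2501) = 60.0°, giving θ ≈ 93 + 60.0 = 153.0°.

θ ≈ 153°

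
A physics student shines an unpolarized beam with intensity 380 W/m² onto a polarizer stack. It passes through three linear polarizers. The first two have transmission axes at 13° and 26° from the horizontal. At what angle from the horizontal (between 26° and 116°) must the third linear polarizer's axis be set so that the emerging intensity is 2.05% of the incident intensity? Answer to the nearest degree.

θ ≈ 104°

Unpolarized light through the first polarizer → I₁ = ½ I₀, now polarized at 13°.
I₂ = I₁ cos²(26° − 13°) = 0.5 I₀ · cos²(13°) = 0.4747 I₀.
Need I₃/I₀ = 0.0205, so cos²(θ − 26°) = 0.0205 / 0.4747 = 0.04319.
θ − 26° = arccos(√0.04319) = 78.0°, giving θ ≈ 26 + 78.0 = 104.0°.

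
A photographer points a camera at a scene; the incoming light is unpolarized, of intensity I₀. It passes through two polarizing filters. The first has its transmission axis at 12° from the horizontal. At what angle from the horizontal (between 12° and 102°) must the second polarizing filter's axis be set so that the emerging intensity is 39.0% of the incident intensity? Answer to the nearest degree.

Unpolarized light through the first polarizer → I₁ = ½ I₀, now polarized at 12°.
Need I₂/I₀ = 0.39, so cos²(θ − 12°) = 0.39 / 0.5 = 0.78.
θ − 12° = arccos(√0.78) = 28.0°, giving θ ≈ 12 + 28.0 = 40.0°.

θ ≈ 40°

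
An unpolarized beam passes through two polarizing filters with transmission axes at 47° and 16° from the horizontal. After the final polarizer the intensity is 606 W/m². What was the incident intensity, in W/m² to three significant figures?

I₀ ≈ 1650 W/m²

Unpolarized light through the first polarizer → I₁ = ½ I₀, now polarized at 47°.
I₂ = I₁ cos²(16° − 47°) = 0.5 I₀ · cos²(31°) = 0.3674 I₀.
So 606 W/m² = 0.3674 I₀, giving I₀ = 606/0.3674 = 1650 W/m².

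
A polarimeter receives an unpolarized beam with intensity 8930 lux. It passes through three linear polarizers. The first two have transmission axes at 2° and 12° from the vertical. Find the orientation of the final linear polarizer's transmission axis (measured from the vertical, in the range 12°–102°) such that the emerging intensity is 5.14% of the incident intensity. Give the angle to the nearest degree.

θ ≈ 83°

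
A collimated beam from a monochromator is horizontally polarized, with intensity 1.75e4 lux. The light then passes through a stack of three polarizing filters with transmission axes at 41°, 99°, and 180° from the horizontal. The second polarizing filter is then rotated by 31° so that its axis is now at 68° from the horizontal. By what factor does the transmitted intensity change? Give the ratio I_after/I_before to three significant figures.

I_new/I_old ≈ 16.2

Before rotation:
By Malus's law, I₁ = I₀ cos²(41° − 0°) = I₀ cos²(41°) = 0.5696 I₀.
I₂ = I₁ cos²(99° − 41°) = 0.5696 I₀ · cos²(58°) = 0.1599 I₀.
I₃ = I₂ cos²(180° − 99°) = 0.1599 I₀ · cos²(81°) = 0.003914 I₀.
After rotation:
I₁ = I₀ cos²(41° − 0°) = I₀ cos²(41°) = 0.5696 I₀.
I₂ = I₁ cos²(68° − 41°) = 0.5696 I₀ · cos²(27°) = 0.4522 I₀.
Angle between axes 2 and 3: 68°. I₃ = 0.4522 I₀ · cos²(68°) = 0.06346 I₀.
Ratio = 0.06346 / 0.003914 = 16.21.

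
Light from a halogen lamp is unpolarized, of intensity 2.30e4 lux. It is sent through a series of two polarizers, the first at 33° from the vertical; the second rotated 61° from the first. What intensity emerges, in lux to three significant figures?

Unpolarized light through the first polarizer → I₁ = 2.30e4 lux/2 = 1.15e+04 lux, polarized at 33°.
I₂ = I₁ · cos²(61°) = 1.15e+04 · 0.235 = 2703 lux.

I ≈ 2700 lux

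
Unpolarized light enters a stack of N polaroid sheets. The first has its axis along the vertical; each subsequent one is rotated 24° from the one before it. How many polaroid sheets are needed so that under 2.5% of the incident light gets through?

N = 18

First polarizer halves the unpolarized light: factor 1/2.
Each further stage multiplies by cos²(24°) = 0.8346.
After N polarizers: T = 0.5·0.8346^(N−1). Require T < 0.025 ⇒ N−1 > ln(0.025/0.5)/ln(0.8346) = 16.57, so N−1 ≥ 17 and N = 18.
Check: N=18 gives T = 0.02311 < 0.025; N=17 gives T = 0.02769.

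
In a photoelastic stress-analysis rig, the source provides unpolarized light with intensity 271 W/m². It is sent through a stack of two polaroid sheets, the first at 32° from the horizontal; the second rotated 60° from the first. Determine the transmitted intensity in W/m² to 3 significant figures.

I ≈ 33.9 W/m²

Unpolarized light through the first polarizer → I₁ = 271 W/m²/2 = 135.5 W/m², polarized at 32°.
I₂ = I₁ · cos²(60°) = 135.5 · 0.25 = 33.88 W/m².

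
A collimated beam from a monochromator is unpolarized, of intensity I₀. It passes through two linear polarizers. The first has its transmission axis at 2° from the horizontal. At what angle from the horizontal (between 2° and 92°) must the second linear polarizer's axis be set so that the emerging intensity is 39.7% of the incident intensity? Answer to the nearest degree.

θ ≈ 29°

Unpolarized light through the first polarizer → I₁ = ½ I₀, now polarized at 2°.
Need I₂/I₀ = 0.397, so cos²(θ − 2°) = 0.397 / 0.5 = 0.794.
θ − 2° = arccos(√0.794) = 27.0°, giving θ ≈ 2 + 27.0 = 29.0°.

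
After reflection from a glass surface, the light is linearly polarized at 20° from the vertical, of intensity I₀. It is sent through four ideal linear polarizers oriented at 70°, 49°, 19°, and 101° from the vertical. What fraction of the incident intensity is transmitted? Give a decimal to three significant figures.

≈ 0.00523 I₀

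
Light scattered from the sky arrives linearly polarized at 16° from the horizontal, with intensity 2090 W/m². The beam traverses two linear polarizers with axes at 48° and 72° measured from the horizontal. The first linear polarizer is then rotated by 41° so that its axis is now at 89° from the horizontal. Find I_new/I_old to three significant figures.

Before rotation:
I₁ = I₀ cos²(48° − 16°) = I₀ cos²(32°) = 0.7192 I₀.
I₂ = I₁ cos²(72° − 48°) = 0.7192 I₀ · cos²(24°) = 0.6002 I₀.
After rotation:
I₁ = I₀ cos²(89° − 16°) = I₀ cos²(73°) = 0.08548 I₀.
I₂ = I₁ cos²(72° − 89°) = 0.08548 I₀ · cos²(17°) = 0.07817 I₀.
Ratio = 0.07817 / 0.6002 = 0.1302.

I_new/I_old ≈ 0.130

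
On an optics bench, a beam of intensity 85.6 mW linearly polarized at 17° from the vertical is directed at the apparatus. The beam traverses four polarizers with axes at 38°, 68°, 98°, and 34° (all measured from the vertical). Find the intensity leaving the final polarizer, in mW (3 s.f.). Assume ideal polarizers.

I₁ = 85.6 mW · cos²(21°) = 74.61 mW.
I₂ = I₁ · cos²(30°) = 74.61 · 0.75 = 55.95 mW.
I₃ = I₂ · cos²(30°) = 55.95 · 0.75 = 41.97 mW.
I₄ = I₃ · cos²(64°) = 41.97 · 0.1922 = 8.065 mW.

I ≈ 8.06 mW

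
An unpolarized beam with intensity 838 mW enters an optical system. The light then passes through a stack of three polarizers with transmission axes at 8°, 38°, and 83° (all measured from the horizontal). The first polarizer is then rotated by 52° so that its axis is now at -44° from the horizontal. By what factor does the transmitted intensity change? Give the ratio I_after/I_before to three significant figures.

Before rotation:
Unpolarized light through the first polarizer → I₁ = ½ I₀, now polarized at 8°.
I₂ = I₁ cos²(38° − 8°) = 0.5 I₀ · cos²(30°) = 0.375 I₀.
I₃ = I₂ cos²(83° − 38°) = 0.375 I₀ · cos²(45°) = 0.1875 I₀.
After rotation:
Unpolarized light through the first polarizer → I₁ = ½ I₀, now polarized at -44°.
I₂ = I₁ cos²(38° + 44°) = 0.5 I₀ · cos²(82°) = 0.009685 I₀.
I₃ = I₂ cos²(83° − 38°) = 0.009685 I₀ · cos²(45°) = 0.004842 I₀.
Ratio = 0.004842 / 0.1875 = 0.02583.

I_new/I_old ≈ 0.0258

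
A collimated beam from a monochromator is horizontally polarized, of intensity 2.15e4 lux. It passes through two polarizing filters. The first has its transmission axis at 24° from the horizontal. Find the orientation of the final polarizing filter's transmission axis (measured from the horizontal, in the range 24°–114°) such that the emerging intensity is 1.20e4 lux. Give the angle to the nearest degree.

θ ≈ 59°

I₁ = I₀ cos²(24° − 0°) = I₀ cos²(24°) = 0.8346 I₀.
Target fraction: 1.20e4 / 2.15e4 lux = 0.5581 of I₀.
Need I₂/I₀ = 0.5581, so cos²(θ − 24°) = 0.5581 / 0.8346 = 0.6688.
θ − 24° = arccos(√0.6688) = 35.1°, giving θ ≈ 24 + 35.1 = 59.1°.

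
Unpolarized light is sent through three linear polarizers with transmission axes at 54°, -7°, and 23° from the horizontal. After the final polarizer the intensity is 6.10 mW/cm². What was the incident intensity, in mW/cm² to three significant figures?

I₀ ≈ 69.2 mW/cm²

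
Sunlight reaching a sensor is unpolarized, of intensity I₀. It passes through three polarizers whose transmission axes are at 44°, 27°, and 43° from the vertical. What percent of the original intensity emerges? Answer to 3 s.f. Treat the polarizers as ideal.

Unpolarized light through the first polarizer → I₁ = ½ I₀, now polarized at 44°.
I₂ = I₁ cos²(27° − 44°) = 0.5 I₀ · cos²(17°) = 0.4573 I₀.
I₃ = I₂ cos²(43° − 27°) = 0.4573 I₀ · cos²(16°) = 0.4225 I₀.
That is 42.25% of the incident intensity.

≈ 42.3%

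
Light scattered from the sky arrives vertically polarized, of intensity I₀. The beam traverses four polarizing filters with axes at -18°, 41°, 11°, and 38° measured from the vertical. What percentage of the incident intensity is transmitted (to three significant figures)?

I₁ = I₀ cos²(-18° − 0°) = I₀ cos²(18°) = 0.9045 I₀.
I₂ = I₁ cos²(41° + 18°) = 0.9045 I₀ · cos²(59°) = 0.2399 I₀.
I₃ = I₂ cos²(11° − 41°) = 0.2399 I₀ · cos²(30°) = 0.18 I₀.
I₄ = I₃ cos²(38° − 11°) = 0.18 I₀ · cos²(27°) = 0.1429 I₀.
That is 14.29% of the incident intensity.

≈ 14.3%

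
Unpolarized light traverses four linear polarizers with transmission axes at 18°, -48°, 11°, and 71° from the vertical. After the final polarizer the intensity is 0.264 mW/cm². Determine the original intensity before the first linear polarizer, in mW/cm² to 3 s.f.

Unpolarized light through the first polarizer → I₁ = ½ I₀, now polarized at 18°.
I₂ = I₁ cos²(-48° − 18°) = 0.5 I₀ · cos²(66°) = 0.08272 I₀.
I₃ = I₂ cos²(11° + 48°) = 0.08272 I₀ · cos²(59°) = 0.02194 I₀.
I₄ = I₃ cos²(71° − 11°) = 0.02194 I₀ · cos²(60°) = 0.005485 I₀.
So 0.264 mW/cm² = 0.005485 I₀, giving I₀ = 0.264/0.005485 = 48.13 mW/cm².

I₀ ≈ 48.1 mW/cm²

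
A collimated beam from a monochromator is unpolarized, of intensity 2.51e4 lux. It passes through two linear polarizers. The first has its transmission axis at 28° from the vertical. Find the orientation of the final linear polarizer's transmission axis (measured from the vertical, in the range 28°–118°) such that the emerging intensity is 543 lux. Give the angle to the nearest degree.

θ ≈ 106°

Unpolarized light through the first polarizer → I₁ = ½ I₀, now polarized at 28°.
Target fraction: 543 / 2.51e4 lux = 0.02163 of I₀.
Need I₂/I₀ = 0.02163, so cos²(θ − 28°) = 0.02163 / 0.5 = 0.04327.
θ − 28° = arccos(√0.04327) = 78.0°, giving θ ≈ 28 + 78.0 = 106.0°.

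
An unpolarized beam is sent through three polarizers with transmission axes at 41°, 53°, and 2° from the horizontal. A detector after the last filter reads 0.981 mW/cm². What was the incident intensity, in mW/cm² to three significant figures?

I₀ ≈ 5.18 mW/cm²

Unpolarized light through the first polarizer → I₁ = ½ I₀, now polarized at 41°.
I₂ = I₁ cos²(53° − 41°) = 0.5 I₀ · cos²(12°) = 0.4784 I₀.
I₃ = I₂ cos²(2° − 53°) = 0.4784 I₀ · cos²(51°) = 0.1895 I₀.
So 0.981 mW/cm² = 0.1895 I₀, giving I₀ = 0.981/0.1895 = 5.178 mW/cm².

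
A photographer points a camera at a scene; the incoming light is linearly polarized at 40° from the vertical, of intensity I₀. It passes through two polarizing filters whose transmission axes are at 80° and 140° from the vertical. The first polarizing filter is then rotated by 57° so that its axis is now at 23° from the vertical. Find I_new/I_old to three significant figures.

I_new/I_old ≈ 1.28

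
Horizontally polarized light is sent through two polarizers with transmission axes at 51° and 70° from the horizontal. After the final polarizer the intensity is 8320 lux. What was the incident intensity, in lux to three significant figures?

I₀ ≈ 2.35e4 lux

I₁ = I₀ cos²(51° − 0°) = I₀ cos²(51°) = 0.396 I₀.
I₂ = I₁ cos²(70° − 51°) = 0.396 I₀ · cos²(19°) = 0.3541 I₀.
So 8320 lux = 0.3541 I₀, giving I₀ = 8320/0.3541 = 2.35e+04 lux.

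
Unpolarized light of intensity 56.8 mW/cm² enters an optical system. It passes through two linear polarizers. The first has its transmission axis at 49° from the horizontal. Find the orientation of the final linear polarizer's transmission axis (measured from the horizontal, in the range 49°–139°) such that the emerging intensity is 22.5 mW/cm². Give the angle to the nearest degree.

Unpolarized light through the first polarizer → I₁ = ½ I₀, now polarized at 49°.
Target fraction: 22.5 / 56.8 mW/cm² = 0.3961 of I₀.
Need I₂/I₀ = 0.3961, so cos²(θ − 49°) = 0.3961 / 0.5 = 0.7923.
θ − 49° = arccos(√0.7923) = 27.1°, giving θ ≈ 49 + 27.1 = 76.1°.

θ ≈ 76°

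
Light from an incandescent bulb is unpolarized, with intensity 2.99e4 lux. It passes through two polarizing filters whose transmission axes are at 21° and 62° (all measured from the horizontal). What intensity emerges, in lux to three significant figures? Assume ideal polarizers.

I ≈ 8520 lux

Unpolarized light through the first polarizer → I₁ = 2.99e4 lux/2 = 1.495e+04 lux, polarized at 21°.
I₂ = I₁ · cos²(41°) = 1.495e+04 · 0.5696 = 8515 lux.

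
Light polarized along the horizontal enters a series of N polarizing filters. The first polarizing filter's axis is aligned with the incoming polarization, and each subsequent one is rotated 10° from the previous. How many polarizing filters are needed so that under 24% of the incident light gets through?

First polarizer is aligned with the polarization: full transmission.
Each further stage multiplies by cos²(10°) = 0.9698.
After N polarizers: T = 0.9698^(N−1). Require T < 0.24 ⇒ N−1 > ln(0.24)/ln(0.9698) = 46.61, so N−1 ≥ 47 and N = 48.
Check: N=48 gives T = 0.2372 < 0.24; N=47 gives T = 0.2445.

N = 48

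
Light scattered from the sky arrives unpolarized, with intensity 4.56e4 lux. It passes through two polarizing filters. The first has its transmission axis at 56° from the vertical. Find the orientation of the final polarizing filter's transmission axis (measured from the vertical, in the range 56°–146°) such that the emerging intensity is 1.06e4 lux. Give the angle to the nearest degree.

Unpolarized light through the first polarizer → I₁ = ½ I₀, now polarized at 56°.
Target fraction: 1.06e4 / 4.56e4 lux = 0.2325 of I₀.
Need I₂/I₀ = 0.2325, so cos²(θ − 56°) = 0.2325 / 0.5 = 0.4649.
θ − 56° = arccos(√0.4649) = 47.0°, giving θ ≈ 56 + 47.0 = 103.0°.

θ ≈ 103°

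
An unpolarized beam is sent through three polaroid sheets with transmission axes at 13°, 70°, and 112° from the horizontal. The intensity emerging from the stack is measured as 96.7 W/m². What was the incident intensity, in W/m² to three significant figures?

I₀ ≈ 1180 W/m²

Unpolarized light through the first polarizer → I₁ = ½ I₀, now polarized at 13°.
I₂ = I₁ cos²(70° − 13°) = 0.5 I₀ · cos²(57°) = 0.1483 I₀.
I₃ = I₂ cos²(112° − 70°) = 0.1483 I₀ · cos²(42°) = 0.08191 I₀.
So 96.7 W/m² = 0.08191 I₀, giving I₀ = 96.7/0.08191 = 1181 W/m².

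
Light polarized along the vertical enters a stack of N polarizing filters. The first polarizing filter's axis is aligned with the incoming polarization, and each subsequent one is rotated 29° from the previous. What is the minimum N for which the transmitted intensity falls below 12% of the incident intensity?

First polarizer is aligned with the polarization: full transmission.
Each further stage multiplies by cos²(29°) = 0.765.
After N polarizers: T = 0.765^(N−1). Require T < 0.12 ⇒ N−1 > ln(0.12)/ln(0.765) = 7.91, so N−1 ≥ 8 and N = 9.
Check: N=9 gives T = 0.1172 < 0.12; N=8 gives T = 0.1533.

N = 9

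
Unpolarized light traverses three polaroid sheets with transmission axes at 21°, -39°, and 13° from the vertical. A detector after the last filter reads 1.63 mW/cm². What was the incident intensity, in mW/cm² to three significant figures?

Unpolarized light through the first polarizer → I₁ = ½ I₀, now polarized at 21°.
I₂ = I₁ cos²(-39° − 21°) = 0.5 I₀ · cos²(60°) = 0.125 I₀.
I₃ = I₂ cos²(13° + 39°) = 0.125 I₀ · cos²(52°) = 0.04738 I₀.
So 1.63 mW/cm² = 0.04738 I₀, giving I₀ = 1.63/0.04738 = 34.4 mW/cm².

I₀ ≈ 34.4 mW/cm²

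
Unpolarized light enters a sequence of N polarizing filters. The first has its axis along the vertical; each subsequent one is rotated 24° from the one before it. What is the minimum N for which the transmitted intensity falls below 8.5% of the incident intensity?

N = 11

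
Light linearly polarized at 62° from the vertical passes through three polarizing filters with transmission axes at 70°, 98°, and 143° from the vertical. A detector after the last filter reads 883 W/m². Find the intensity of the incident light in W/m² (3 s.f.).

I₁ = I₀ cos²(70° − 62°) = I₀ cos²(8°) = 0.9806 I₀.
I₂ = I₁ cos²(98° − 70°) = 0.9806 I₀ · cos²(28°) = 0.7645 I₀.
I₃ = I₂ cos²(143° − 98°) = 0.7645 I₀ · cos²(45°) = 0.3822 I₀.
So 883 W/m² = 0.3822 I₀, giving I₀ = 883/0.3822 = 2310 W/m².

I₀ ≈ 2310 W/m²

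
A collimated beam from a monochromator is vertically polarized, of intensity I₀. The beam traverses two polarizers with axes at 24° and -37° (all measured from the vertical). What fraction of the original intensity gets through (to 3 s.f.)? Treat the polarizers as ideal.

≈ 0.196 I₀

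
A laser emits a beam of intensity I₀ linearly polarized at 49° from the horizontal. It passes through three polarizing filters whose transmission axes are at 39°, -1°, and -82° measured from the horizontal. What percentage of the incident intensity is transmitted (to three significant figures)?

By Malus's law, I₁ = I₀ cos²(39° − 49°) = I₀ cos²(10°) = 0.9698 I₀.
I₂ = I₁ cos²(-1° − 39°) = 0.9698 I₀ · cos²(40°) = 0.5691 I₀.
I₃ = I₂ cos²(-82° + 1°) = 0.5691 I₀ · cos²(81°) = 0.01393 I₀.
That is 1.393% of the incident intensity.

≈ 1.39%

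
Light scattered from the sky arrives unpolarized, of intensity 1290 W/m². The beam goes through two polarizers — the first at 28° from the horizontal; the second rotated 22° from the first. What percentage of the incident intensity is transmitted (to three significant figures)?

≈ 43.0%

Unpolarized light through the first polarizer → I₁ = 1290 W/m²/2 = 645 W/m², polarized at 28°.
I₂ = I₁ · cos²(22°) = 645 · 0.8597 = 554.5 W/m².
That is 42.98% of the incident intensity.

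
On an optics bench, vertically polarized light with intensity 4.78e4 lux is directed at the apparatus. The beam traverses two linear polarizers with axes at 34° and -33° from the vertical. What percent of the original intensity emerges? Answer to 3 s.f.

I₁ = 4.78e4 lux · cos²(34°) = 3.285e+04 lux.
I₂ = I₁ · cos²(67°) = 3.285e+04 · 0.1527 = 5016 lux.
That is 10.49% of the incident intensity.

≈ 10.5%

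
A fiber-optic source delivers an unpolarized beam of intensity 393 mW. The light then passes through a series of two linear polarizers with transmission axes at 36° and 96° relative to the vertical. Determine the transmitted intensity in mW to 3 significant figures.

I ≈ 49.1 mW

Unpolarized light through the first polarizer → I₁ = 393 mW/2 = 196.5 mW, polarized at 36°.
I₂ = I₁ · cos²(60°) = 196.5 · 0.25 = 49.13 mW.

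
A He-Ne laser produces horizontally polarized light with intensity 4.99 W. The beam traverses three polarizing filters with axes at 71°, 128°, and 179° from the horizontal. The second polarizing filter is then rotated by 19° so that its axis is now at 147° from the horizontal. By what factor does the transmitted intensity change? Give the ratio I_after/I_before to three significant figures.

I_new/I_old ≈ 0.358

Before rotation:
I₁ = I₀ cos²(71° − 0°) = I₀ cos²(71°) = 0.106 I₀.
I₂ = I₁ cos²(128° − 71°) = 0.106 I₀ · cos²(57°) = 0.03144 I₀.
I₃ = I₂ cos²(179° − 128°) = 0.03144 I₀ · cos²(51°) = 0.01245 I₀.
After rotation:
I₁ = I₀ cos²(71° − 0°) = I₀ cos²(71°) = 0.106 I₀.
I₂ = I₁ cos²(147° − 71°) = 0.106 I₀ · cos²(76°) = 0.006203 I₀.
I₃ = I₂ cos²(179° − 147°) = 0.006203 I₀ · cos²(32°) = 0.004461 I₀.
Ratio = 0.004461 / 0.01245 = 0.3583.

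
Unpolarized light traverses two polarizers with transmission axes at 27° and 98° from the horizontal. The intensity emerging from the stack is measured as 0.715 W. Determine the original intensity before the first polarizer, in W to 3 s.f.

I₀ ≈ 13.5 W

Unpolarized light through the first polarizer → I₁ = ½ I₀, now polarized at 27°.
I₂ = I₁ cos²(98° − 27°) = 0.5 I₀ · cos²(71°) = 0.053 I₀.
So 0.715 W = 0.053 I₀, giving I₀ = 0.715/0.053 = 13.49 W.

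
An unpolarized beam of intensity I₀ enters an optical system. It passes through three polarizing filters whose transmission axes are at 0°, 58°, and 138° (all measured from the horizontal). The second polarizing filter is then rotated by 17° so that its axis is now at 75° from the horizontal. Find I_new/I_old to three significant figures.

I_new/I_old ≈ 1.63

Before rotation:
Unpolarized light through the first polarizer → I₁ = ½ I₀, now polarized at 0°.
I₂ = I₁ cos²(58° − 0°) = 0.5 I₀ · cos²(58°) = 0.1404 I₀.
I₃ = I₂ cos²(138° − 58°) = 0.1404 I₀ · cos²(80°) = 0.004234 I₀.
After rotation:
Unpolarized light through the first polarizer → I₁ = ½ I₀, now polarized at 0°.
I₂ = I₁ cos²(75° − 0°) = 0.5 I₀ · cos²(75°) = 0.03349 I₀.
I₃ = I₂ cos²(138° − 75°) = 0.03349 I₀ · cos²(63°) = 0.006903 I₀.
Ratio = 0.006903 / 0.004234 = 1.631.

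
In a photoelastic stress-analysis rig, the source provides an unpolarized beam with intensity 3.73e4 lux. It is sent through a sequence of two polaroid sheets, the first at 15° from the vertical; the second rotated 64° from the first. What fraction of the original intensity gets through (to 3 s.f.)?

I/I₀ ≈ 0.0961

Unpolarized light through the first polarizer → I₁ = 3.73e4 lux/2 = 1.865e+04 lux, polarized at 15°.
I₂ = I₁ · cos²(64°) = 1.865e+04 · 0.1922 = 3584 lux.
Transmitted fraction = 0.09608.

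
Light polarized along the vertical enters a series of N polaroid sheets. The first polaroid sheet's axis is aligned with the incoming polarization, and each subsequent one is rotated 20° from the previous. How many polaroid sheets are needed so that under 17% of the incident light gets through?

First polarizer is aligned with the polarization: full transmission.
Each further stage multiplies by cos²(20°) = 0.883.
After N polarizers: T = 0.883^(N−1). Require T < 0.17 ⇒ N−1 > ln(0.17)/ln(0.883) = 14.24, so N−1 ≥ 15 and N = 16.
Check: N=16 gives T = 0.1547 < 0.17; N=15 gives T = 0.1752.

N = 16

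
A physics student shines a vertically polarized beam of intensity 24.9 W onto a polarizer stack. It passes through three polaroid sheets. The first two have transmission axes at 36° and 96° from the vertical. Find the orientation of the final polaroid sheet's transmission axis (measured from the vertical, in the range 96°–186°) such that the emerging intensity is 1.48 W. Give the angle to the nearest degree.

θ ≈ 149°

By Malus's law, I₁ = I₀ cos²(36° − 0°) = I₀ cos²(36°) = 0.6545 I₀.
I₂ = I₁ cos²(96° − 36°) = 0.6545 I₀ · cos²(60°) = 0.1636 I₀.
Target fraction: 1.48 / 24.9 W = 0.05944 of I₀.
Need I₃/I₀ = 0.05944, so cos²(θ − 96°) = 0.05944 / 0.1636 = 0.3633.
θ − 96° = arccos(√0.3633) = 52.9°, giving θ ≈ 96 + 52.9 = 148.9°.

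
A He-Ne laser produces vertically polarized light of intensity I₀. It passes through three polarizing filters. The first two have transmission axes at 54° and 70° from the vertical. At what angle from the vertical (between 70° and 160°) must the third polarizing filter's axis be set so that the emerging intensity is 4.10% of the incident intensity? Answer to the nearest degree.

I₁ = I₀ cos²(54° − 0°) = I₀ cos²(54°) = 0.3455 I₀.
I₂ = I₁ cos²(70° − 54°) = 0.3455 I₀ · cos²(16°) = 0.3192 I₀.
Need I₃/I₀ = 0.041, so cos²(θ − 70°) = 0.041 / 0.3192 = 0.1284.
θ − 70° = arccos(√0.1284) = 69.0°, giving θ ≈ 70 + 69.0 = 139.0°.

θ ≈ 139°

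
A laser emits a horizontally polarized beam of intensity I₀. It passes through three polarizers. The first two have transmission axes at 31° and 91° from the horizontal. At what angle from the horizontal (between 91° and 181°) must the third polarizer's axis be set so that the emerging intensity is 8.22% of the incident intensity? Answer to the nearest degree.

θ ≈ 139°

I₁ = I₀ cos²(31° − 0°) = I₀ cos²(31°) = 0.7347 I₀.
I₂ = I₁ cos²(91° − 31°) = 0.7347 I₀ · cos²(60°) = 0.1837 I₀.
Need I₃/I₀ = 0.0822, so cos²(θ − 91°) = 0.0822 / 0.1837 = 0.4475.
θ − 91° = arccos(√0.4475) = 48.0°, giving θ ≈ 91 + 48.0 = 139.0°.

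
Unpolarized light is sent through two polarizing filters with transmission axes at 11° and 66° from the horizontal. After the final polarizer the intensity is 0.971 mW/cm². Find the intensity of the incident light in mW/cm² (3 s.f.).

I₀ ≈ 5.90 mW/cm²

Unpolarized light through the first polarizer → I₁ = ½ I₀, now polarized at 11°.
I₂ = I₁ cos²(66° − 11°) = 0.5 I₀ · cos²(55°) = 0.1645 I₀.
So 0.971 mW/cm² = 0.1645 I₀, giving I₀ = 0.971/0.1645 = 5.903 mW/cm².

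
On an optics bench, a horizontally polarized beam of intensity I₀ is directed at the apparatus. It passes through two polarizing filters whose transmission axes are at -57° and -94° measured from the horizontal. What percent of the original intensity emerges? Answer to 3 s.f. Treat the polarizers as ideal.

By Malus's law, I₁ = I₀ cos²(-57° − 0°) = I₀ cos²(57°) = 0.2966 I₀.
I₂ = I₁ cos²(-94° + 57°) = 0.2966 I₀ · cos²(37°) = 0.1892 I₀.
That is 18.92% of the incident intensity.

≈ 18.9%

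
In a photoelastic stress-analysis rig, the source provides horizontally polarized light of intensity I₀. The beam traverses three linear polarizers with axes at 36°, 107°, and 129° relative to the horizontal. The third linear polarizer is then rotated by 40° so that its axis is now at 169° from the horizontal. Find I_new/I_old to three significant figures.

I_new/I_old ≈ 0.256

Before rotation:
I₁ = I₀ cos²(36° − 0°) = I₀ cos²(36°) = 0.6545 I₀.
I₂ = I₁ cos²(107° − 36°) = 0.6545 I₀ · cos²(71°) = 0.06937 I₀.
I₃ = I₂ cos²(129° − 107°) = 0.06937 I₀ · cos²(22°) = 0.05964 I₀.
After rotation:
I₁ = I₀ cos²(36° − 0°) = I₀ cos²(36°) = 0.6545 I₀.
I₂ = I₁ cos²(107° − 36°) = 0.6545 I₀ · cos²(71°) = 0.06937 I₀.
I₃ = I₂ cos²(169° − 107°) = 0.06937 I₀ · cos²(62°) = 0.01529 I₀.
Ratio = 0.01529 / 0.05964 = 0.2564.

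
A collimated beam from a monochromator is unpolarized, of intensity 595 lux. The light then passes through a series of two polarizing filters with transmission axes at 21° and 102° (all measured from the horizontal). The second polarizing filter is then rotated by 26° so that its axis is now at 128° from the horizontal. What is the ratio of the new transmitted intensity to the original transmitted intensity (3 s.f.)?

I_new/I_old ≈ 3.49

Before rotation:
Unpolarized light through the first polarizer → I₁ = ½ I₀, now polarized at 21°.
I₂ = I₁ cos²(102° − 21°) = 0.5 I₀ · cos²(81°) = 0.01224 I₀.
After rotation:
Unpolarized light through the first polarizer → I₁ = ½ I₀, now polarized at 21°.
Angle between axes 1 and 2: 73°. I₂ = 0.5 I₀ · cos²(73°) = 0.04274 I₀.
Ratio = 0.04274 / 0.01224 = 3.493.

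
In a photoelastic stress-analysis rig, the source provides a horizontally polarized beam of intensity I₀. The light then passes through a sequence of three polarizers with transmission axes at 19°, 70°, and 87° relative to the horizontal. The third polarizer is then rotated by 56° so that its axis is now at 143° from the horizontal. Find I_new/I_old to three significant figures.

Before rotation:
I₁ = I₀ cos²(19° − 0°) = I₀ cos²(19°) = 0.894 I₀.
I₂ = I₁ cos²(70° − 19°) = 0.894 I₀ · cos²(51°) = 0.3541 I₀.
I₃ = I₂ cos²(87° − 70°) = 0.3541 I₀ · cos²(17°) = 0.3238 I₀.
After rotation:
I₁ = I₀ cos²(19° − 0°) = I₀ cos²(19°) = 0.894 I₀.
I₂ = I₁ cos²(70° − 19°) = 0.894 I₀ · cos²(51°) = 0.3541 I₀.
I₃ = I₂ cos²(143° − 70°) = 0.3541 I₀ · cos²(73°) = 0.03027 I₀.
Ratio = 0.03027 / 0.3238 = 0.09347.

I_new/I_old ≈ 0.0935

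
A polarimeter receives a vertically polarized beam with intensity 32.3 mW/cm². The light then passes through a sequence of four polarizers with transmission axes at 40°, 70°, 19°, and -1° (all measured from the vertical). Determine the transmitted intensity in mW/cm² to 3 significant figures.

I ≈ 4.97 mW/cm²

I₁ = 32.3 mW/cm² · cos²(40°) = 18.95 mW/cm².
I₂ = I₁ · cos²(30°) = 18.95 · 0.75 = 14.22 mW/cm².
I₃ = I₂ · cos²(51°) = 14.22 · 0.396 = 5.63 mW/cm².
I₄ = I₃ · cos²(20°) = 5.63 · 0.883 = 4.971 mW/cm².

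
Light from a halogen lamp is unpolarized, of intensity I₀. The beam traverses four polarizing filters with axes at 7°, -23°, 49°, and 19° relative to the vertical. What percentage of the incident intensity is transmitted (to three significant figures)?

Unpolarized light through the first polarizer → I₁ = ½ I₀, now polarized at 7°.
I₂ = I₁ cos²(-23° − 7°) = 0.5 I₀ · cos²(30°) = 0.375 I₀.
I₃ = I₂ cos²(49° + 23°) = 0.375 I₀ · cos²(72°) = 0.03581 I₀.
I₄ = I₃ cos²(19° − 49°) = 0.03581 I₀ · cos²(30°) = 0.02686 I₀.
That is 2.686% of the incident intensity.

≈ 2.69%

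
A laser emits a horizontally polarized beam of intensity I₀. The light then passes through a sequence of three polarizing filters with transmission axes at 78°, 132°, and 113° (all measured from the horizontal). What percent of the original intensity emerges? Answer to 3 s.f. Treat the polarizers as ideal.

By Malus's law, I₁ = I₀ cos²(78° − 0°) = I₀ cos²(78°) = 0.04323 I₀.
I₂ = I₁ cos²(132° − 78°) = 0.04323 I₀ · cos²(54°) = 0.01493 I₀.
I₃ = I₂ cos²(113° − 132°) = 0.01493 I₀ · cos²(19°) = 0.01335 I₀.
That is 1.335% of the incident intensity.

≈ 1.34%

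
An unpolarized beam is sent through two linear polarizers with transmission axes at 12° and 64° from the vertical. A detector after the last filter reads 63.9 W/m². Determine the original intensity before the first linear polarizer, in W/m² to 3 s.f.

I₀ ≈ 337 W/m²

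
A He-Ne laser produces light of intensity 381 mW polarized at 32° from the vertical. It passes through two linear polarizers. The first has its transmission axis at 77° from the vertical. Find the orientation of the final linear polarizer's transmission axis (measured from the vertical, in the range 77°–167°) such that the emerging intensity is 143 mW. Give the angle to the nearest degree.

θ ≈ 107°

By Malus's law, I₁ = I₀ cos²(77° − 32°) = I₀ cos²(45°) = 0.5 I₀.
Target fraction: 143 / 381 mW = 0.3753 of I₀.
Need I₂/I₀ = 0.3753, so cos²(θ − 77°) = 0.3753 / 0.5 = 0.7507.
θ − 77° = arccos(√0.7507) = 30.0°, giving θ ≈ 77 + 30.0 = 107.0°.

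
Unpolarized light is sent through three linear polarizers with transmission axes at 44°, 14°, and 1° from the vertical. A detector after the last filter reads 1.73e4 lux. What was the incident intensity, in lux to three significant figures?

Unpolarized light through the first polarizer → I₁ = ½ I₀, now polarized at 44°.
I₂ = I₁ cos²(14° − 44°) = 0.5 I₀ · cos²(30°) = 0.375 I₀.
I₃ = I₂ cos²(1° − 14°) = 0.375 I₀ · cos²(13°) = 0.356 I₀.
So 1.73e4 lux = 0.356 I₀, giving I₀ = 1.73e4/0.356 = 4.859e+04 lux.

I₀ ≈ 4.86e4 lux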